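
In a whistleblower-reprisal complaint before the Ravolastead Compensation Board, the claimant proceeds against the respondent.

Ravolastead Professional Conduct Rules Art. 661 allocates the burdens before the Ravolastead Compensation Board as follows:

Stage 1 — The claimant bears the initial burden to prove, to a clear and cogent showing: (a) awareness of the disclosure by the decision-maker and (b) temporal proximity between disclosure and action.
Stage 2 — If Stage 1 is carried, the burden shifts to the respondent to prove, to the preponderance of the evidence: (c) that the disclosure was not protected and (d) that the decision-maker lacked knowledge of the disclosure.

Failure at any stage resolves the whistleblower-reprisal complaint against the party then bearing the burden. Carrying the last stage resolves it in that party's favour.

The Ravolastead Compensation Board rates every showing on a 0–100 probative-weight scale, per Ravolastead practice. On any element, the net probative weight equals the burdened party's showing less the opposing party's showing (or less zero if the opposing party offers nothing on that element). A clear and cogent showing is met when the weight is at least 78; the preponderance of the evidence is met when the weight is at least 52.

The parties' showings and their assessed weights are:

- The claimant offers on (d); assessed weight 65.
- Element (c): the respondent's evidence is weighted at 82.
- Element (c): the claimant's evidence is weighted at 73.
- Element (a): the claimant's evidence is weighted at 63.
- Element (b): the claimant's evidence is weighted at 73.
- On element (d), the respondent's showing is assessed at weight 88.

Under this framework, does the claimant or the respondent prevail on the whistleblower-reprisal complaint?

respondent

Stage 1 (claimant, a clear and cogent showing, weight is at least 78): (a) 63 < 78 — fails; (b) 73 < 78 — fails.
  Stage 1 not carried; the claimant fails its burden.
The respondent prevails.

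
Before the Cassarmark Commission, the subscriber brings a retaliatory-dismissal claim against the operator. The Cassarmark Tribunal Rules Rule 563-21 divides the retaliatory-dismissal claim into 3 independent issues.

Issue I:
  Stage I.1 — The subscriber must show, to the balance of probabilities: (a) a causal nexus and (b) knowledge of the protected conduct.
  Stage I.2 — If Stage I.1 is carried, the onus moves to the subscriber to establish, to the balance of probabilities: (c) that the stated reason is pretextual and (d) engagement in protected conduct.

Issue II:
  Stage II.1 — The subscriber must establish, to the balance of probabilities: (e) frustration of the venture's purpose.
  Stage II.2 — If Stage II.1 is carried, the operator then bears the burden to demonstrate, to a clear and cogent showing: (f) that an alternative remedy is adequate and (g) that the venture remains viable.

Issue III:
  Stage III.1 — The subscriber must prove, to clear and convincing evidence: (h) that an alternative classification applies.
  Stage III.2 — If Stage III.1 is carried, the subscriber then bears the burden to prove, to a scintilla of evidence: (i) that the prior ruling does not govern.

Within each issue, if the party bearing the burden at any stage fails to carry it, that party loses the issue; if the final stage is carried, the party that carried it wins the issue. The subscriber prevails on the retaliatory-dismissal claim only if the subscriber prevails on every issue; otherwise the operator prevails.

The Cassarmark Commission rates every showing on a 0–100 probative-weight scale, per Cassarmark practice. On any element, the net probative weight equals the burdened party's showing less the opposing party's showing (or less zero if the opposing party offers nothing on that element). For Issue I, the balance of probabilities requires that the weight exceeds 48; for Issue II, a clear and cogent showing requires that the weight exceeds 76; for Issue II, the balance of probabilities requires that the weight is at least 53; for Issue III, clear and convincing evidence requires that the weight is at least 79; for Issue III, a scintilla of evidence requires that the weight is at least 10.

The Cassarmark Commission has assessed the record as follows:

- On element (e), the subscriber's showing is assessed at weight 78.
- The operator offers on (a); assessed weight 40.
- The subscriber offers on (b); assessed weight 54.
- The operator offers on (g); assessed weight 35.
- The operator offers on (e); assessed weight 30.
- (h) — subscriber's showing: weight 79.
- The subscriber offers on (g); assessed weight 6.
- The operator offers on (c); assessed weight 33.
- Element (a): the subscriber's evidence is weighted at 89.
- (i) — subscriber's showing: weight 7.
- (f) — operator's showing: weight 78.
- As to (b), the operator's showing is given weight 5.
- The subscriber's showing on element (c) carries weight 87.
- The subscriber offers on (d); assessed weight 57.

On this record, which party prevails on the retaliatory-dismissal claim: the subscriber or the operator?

operator

— Issue I —
Stage I.1 — burden on subscriber; standard: the balance of probabilities (weight exceeds 48).
    (a): 89 − 40 = 49 > 48 [met]
    (b): 54 − 5 = 49 > 48 [met]
  Stage I.1 carried; the burden remains with the subscriber.
Stage I.2 — burden on subscriber; standard: the balance of probabilities (weight exceeds 48).
    (c): 87 − 33 = 54 > 48 [met]
    (d): 57 > 48 [met]
  The subscriber carries the last stage.
All stages carried — the subscriber prevails on this issue.
— Issue II —
Stage II.1 — burden on subscriber; standard: the balance of probabilities (weight is at least 53).
    (e): 78 − 30 = 48 < 53 [not met]
  Not every element is met, so the subscriber fails to carry Stage II.1.
So the operator prevails on this issue.
— Issue III —
Stage III.1 (subscriber, clear and convincing evidence, weight is at least 79): (h) 79 ≥ 79 — meets.
  All elements met. The subscriber retains the burden for Stage III.2.
Stage III.2 (subscriber, a scintilla of evidence, weight is at least 10): (i) 7 < 10 — fails.
  Stage III.2 not carried; the subscriber fails its burden.
So the operator prevails on this issue.
Per-issue: Issue I → subscriber; Issue II → operator; Issue III → operator. The subscriber must prevail on every issue; overall, the operator prevails.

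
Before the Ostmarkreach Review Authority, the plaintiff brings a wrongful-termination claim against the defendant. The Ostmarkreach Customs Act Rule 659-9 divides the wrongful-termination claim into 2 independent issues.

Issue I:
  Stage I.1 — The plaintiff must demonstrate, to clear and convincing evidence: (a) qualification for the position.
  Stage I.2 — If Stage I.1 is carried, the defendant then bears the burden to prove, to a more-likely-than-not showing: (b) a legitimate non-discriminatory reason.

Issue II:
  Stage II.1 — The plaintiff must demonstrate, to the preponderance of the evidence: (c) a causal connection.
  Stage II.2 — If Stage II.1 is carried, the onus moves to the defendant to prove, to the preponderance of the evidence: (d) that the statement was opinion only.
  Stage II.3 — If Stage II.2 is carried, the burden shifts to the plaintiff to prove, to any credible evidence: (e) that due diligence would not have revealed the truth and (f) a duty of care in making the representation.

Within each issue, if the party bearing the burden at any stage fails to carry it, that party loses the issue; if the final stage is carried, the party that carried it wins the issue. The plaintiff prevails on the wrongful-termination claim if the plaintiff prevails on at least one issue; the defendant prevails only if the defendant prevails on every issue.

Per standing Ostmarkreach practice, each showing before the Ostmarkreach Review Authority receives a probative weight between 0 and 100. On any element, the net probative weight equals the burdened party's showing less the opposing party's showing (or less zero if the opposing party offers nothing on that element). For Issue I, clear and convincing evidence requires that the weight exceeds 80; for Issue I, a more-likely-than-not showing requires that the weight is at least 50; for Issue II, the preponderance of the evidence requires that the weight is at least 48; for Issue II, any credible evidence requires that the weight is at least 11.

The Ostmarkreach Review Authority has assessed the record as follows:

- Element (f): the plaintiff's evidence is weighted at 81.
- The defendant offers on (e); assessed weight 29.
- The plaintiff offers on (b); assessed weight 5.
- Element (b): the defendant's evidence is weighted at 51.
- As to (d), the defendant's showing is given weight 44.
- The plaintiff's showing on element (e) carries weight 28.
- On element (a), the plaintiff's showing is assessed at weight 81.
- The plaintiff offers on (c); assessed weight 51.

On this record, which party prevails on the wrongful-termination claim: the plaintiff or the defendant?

plaintiff

— Issue I —
Stage I.1 — burden on plaintiff; standard: clear and convincing evidence (weight exceeds 80).
    (a): 81 > 80 [met]
  Stage I.1 carried; the burden shifts to the defendant.
Stage I.2 — burden on defendant; standard: a more-likely-than-not showing (weight is at least 50).
    (b): 51 − 5 = 46 < 50 [not met]
  Not every element is met, so the defendant fails to carry Stage I.2.
So the plaintiff prevails on this issue.
— Issue II —
Stage II.1 — burden on plaintiff; standard: the preponderance of the evidence (weight is at least 48).
    (c): 51 ≥ 48 [met]
  Stage II.1 is satisfied; the onus moves to the defendant.
Stage II.2 — burden on defendant; standard: the preponderance of the evidence (weight is at least 48).
    (d): 44 < 48 [not met]
  The defendant does not carry Stage II.2.
So the plaintiff prevails on this issue.
Per-issue: Issue I → plaintiff; Issue II → plaintiff. The plaintiff must prevail on at least one issue; overall, the plaintiff prevails.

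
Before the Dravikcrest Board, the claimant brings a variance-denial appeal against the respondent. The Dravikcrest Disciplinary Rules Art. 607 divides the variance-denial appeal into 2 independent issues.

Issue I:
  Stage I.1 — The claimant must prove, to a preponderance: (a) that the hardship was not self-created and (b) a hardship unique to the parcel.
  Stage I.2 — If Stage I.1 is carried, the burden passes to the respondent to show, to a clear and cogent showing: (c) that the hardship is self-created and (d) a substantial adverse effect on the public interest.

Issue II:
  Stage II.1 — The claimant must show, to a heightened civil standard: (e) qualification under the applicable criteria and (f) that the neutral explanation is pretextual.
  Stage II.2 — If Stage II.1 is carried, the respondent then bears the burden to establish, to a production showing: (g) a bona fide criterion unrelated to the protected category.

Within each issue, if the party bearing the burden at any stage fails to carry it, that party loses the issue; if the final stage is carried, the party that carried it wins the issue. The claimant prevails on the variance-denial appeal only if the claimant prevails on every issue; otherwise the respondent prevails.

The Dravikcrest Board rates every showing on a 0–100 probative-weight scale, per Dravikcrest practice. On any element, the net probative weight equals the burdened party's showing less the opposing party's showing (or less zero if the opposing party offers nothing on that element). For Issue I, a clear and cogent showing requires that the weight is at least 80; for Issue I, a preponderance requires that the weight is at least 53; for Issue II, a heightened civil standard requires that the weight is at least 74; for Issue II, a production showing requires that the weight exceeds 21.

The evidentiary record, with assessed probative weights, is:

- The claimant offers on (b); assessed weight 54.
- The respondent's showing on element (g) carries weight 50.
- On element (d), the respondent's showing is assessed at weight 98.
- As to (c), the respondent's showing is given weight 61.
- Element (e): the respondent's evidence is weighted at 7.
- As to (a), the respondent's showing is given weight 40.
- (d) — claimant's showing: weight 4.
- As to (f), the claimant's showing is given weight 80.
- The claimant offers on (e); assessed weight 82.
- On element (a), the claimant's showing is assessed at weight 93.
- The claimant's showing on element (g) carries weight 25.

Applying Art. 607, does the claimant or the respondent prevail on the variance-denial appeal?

— Issue I —
At Stage I.1 the claimant must meet a preponderance (weight is at least 53): on (a) the weight is 93 less the opposing 40 gives net 53, which does reach 53, so (a) meets the standard; on (b) the weight is 54, ≥ 53, so (b) meets the standard.
  Stage I.1 is satisfied; the onus moves to the respondent.
At Stage I.2 the respondent must meet a clear and cogent showing (weight is at least 80): on (c) the weight is 61, which does not reach 80, so (c) does not meet the standard; on (d) the weight is 98 less the opposing 4 gives net 94, which does reach 80, so (d) meets the standard.
  The respondent does not carry Stage I.2.
So the claimant prevails on this issue.
— Issue II —
Stage II.1 (claimant, a heightened civil standard, weight is at least 74): (e) net 82−7=75 ≥ 74 — meets; (f) 80 ≥ 74 — meets.
  Stage II.1 is satisfied; the onus moves to the respondent.
Stage II.2 (respondent, a production showing, weight exceeds 21): (g) net 50−25=25 > 21 — meets.
  Stage II.2 carried; the final stage is satisfied.
With every stage satisfied, the respondent prevails on this issue.
Per-issue: Issue I → claimant; Issue II → respondent. The claimant must prevail on every issue; overall, the respondent prevails.

respondent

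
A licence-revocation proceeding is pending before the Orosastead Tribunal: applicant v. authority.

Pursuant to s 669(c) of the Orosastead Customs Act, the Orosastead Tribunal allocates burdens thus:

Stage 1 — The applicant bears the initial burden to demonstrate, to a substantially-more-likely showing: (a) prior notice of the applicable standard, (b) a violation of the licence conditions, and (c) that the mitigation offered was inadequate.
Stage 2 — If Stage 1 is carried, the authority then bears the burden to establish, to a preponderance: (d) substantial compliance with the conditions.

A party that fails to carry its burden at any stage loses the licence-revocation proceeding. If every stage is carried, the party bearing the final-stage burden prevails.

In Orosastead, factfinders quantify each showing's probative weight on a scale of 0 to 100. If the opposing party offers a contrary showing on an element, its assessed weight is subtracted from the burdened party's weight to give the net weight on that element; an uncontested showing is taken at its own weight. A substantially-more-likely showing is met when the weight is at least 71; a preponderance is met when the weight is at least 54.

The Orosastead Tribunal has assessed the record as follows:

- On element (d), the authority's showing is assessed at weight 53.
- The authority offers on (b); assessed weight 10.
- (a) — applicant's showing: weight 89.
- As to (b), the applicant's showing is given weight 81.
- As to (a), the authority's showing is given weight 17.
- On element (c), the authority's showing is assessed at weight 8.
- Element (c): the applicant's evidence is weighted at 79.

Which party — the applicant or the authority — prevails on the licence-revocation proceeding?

Stage 1 (applicant, a substantially-more-likely showing, weight is at least 71): (a) net 89−17=72 ≥ 71 — meets; (b) net 81−10=71 ≥ 71 — meets; (c) net 79−8=71 ≥ 71 — meets.
  The applicant carries Stage 1; the authority now bears the burden.
Stage 2 (authority, a preponderance, weight is at least 54): (d) 53 < 54 — fails.
  Stage 2 not carried; the authority fails its burden.
So the applicant prevails.

applicant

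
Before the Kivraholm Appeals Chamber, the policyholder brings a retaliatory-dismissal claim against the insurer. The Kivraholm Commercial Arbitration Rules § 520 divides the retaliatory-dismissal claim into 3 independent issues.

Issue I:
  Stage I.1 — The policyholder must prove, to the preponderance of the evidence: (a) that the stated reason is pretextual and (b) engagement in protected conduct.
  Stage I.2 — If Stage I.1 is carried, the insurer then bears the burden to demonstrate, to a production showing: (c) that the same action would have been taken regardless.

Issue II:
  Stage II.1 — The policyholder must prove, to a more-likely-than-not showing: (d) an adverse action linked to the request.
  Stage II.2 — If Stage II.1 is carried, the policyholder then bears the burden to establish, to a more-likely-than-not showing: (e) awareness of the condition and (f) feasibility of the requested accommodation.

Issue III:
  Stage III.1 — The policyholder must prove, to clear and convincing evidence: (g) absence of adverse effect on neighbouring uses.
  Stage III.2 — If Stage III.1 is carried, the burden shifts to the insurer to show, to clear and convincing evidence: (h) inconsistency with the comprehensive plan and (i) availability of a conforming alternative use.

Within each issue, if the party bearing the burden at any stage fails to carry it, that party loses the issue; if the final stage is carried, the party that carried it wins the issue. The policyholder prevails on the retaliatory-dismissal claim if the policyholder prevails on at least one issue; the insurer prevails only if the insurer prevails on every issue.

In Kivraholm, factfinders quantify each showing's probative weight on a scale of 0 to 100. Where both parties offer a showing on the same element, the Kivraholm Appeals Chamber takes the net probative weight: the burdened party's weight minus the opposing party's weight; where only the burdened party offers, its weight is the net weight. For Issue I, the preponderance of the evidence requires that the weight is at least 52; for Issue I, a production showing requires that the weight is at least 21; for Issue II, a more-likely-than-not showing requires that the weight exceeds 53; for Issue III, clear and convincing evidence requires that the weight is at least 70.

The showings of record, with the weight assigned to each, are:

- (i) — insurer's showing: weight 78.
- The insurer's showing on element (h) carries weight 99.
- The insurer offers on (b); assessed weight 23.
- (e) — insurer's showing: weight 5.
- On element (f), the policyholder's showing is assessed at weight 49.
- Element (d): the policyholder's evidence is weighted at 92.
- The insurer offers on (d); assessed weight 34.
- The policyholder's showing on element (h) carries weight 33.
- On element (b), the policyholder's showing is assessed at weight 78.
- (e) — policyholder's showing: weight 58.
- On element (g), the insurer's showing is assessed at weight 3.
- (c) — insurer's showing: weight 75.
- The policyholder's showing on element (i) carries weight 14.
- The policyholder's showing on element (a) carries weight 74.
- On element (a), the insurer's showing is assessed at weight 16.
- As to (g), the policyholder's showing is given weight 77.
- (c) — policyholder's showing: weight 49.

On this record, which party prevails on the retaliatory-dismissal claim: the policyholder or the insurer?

policyholder

— Issue I —
Stage I.1 — burden on policyholder; standard: the preponderance of the evidence (weight is at least 52).
    (a): 74 − 16 = 58 ≥ 52 [met]
    (b): 78 − 23 = 55 ≥ 52 [met]
  The policyholder carries Stage I.1; the insurer now bears the burden.
Stage I.2 — burden on insurer; standard: a production showing (weight is at least 21).
    (c): 75 − 49 = 26 ≥ 21 [met]
  The insurer carries the last stage.
All stages carried — the insurer prevails on this issue.
— Issue II —
Stage II.1 — burden on policyholder; standard: a more-likely-than-not showing (weight exceeds 53).
    (d): 92 − 34 = 58 > 53 [met]
  Stage II.1 is satisfied; the policyholder continues to bear the burden.
Stage II.2 — burden on policyholder; standard: a more-likely-than-not showing (weight exceeds 53).
    (e): 58 − 5 = 53 ≤ 53 [not met]
    (f): 49 ≤ 53 [not met]
  Stage II.2 not carried; the policyholder fails its burden.
The insurer prevails on this issue.
— Issue III —
Stage III.1 (policyholder, clear and convincing evidence, weight is at least 70): (g) net 77−3=74 ≥ 70 — meets.
  All elements met. The burden passes to the insurer.
Stage III.2 (insurer, clear and convincing evidence, weight is at least 70): (h) net 99−33=66 < 70 — fails; (i) net 78−14=64 < 70 — fails.
  Not every element is met, so the insurer fails to carry Stage III.2.
The policyholder prevails on this issue.
Per-issue: Issue I → insurer; Issue II → insurer; Issue III → policyholder. The policyholder must prevail on at least one issue; overall, the policyholder prevails.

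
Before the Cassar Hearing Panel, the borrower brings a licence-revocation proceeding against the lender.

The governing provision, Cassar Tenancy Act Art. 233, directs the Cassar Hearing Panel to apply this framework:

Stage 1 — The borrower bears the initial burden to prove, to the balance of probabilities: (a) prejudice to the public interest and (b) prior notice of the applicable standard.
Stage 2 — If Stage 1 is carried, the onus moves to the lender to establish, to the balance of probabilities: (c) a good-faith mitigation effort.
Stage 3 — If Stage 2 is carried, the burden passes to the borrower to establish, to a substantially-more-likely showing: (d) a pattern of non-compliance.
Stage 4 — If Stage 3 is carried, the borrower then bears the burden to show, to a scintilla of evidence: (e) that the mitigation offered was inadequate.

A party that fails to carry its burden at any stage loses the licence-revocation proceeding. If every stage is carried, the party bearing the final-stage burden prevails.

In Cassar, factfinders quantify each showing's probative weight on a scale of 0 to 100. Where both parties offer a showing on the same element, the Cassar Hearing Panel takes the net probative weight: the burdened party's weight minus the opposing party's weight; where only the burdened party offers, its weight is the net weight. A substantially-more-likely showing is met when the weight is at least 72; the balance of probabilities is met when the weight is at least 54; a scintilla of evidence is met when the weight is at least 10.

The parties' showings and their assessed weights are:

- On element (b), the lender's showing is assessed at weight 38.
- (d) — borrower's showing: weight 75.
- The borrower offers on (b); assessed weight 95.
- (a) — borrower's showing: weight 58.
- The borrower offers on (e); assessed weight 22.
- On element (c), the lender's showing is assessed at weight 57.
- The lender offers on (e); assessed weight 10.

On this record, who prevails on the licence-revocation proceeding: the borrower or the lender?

borrower

At Stage 1 the borrower must meet the balance of probabilities (weight is at least 54): on (a) the weight is 58, which does reach 54, so (a) meets the standard; on (b) the weight is 95 less the opposing 38 gives net 57, ≥ 54, so (b) meets the standard.
  Stage 1 carried; the burden shifts to the lender.
At Stage 2 the lender must meet the balance of probabilities (weight is at least 54): on (c) the weight is 57, ≥ 54, so (c) meets the standard.
  All elements met. The burden passes to the borrower.
At Stage 3 the borrower must meet a substantially-more-likely showing (weight is at least 72): on (d) the weight is 75, which does reach 72, so (d) meets the standard.
  Stage 3 is satisfied; the borrower continues to bear the burden.
At Stage 4 the borrower must meet a scintilla of evidence (weight is at least 10): on (e) the weight is 22 less the opposing 10 gives net 12, which does reach 10, so (e) meets the standard.
  Stage 4 carried; the final stage is satisfied.
Every stage carried; the borrower prevails.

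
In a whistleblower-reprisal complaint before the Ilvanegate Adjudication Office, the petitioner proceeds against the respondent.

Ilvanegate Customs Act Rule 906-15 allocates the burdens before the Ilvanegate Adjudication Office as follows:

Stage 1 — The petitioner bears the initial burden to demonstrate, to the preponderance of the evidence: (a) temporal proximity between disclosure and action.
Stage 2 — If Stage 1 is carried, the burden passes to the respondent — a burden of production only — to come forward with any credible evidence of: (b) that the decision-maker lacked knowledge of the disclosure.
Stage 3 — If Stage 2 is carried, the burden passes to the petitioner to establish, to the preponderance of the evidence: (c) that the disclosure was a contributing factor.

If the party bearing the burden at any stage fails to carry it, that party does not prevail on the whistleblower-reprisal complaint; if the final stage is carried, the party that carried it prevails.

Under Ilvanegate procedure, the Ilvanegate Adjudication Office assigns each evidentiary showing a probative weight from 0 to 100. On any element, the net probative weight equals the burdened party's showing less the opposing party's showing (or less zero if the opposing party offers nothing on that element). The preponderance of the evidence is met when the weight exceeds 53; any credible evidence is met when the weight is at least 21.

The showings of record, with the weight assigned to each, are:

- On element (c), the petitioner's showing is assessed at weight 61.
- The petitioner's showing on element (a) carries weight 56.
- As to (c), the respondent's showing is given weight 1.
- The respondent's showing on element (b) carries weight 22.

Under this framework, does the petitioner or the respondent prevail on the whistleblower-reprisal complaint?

At Stage 1 the petitioner must meet the preponderance of the evidence (weight exceeds 53): on (a) the weight is 56, > 53, so (a) meets the standard.
  Stage 1 carried; the burden shifts to the respondent.
At Stage 2 the respondent must meet any credible evidence (weight is at least 21): on (b) the weight is 22, ≥ 21, so (b) meets the standard.
  Stage 2 carried; the burden shifts to the petitioner.
At Stage 3 the petitioner must meet the preponderance of the evidence (weight exceeds 53): on (c) the weight is 61 less the opposing 1 gives net 60, which does exceed 53, so (c) meets the standard.
  All elements met at the final stage.
Every stage carried; the petitioner prevails.

petitioner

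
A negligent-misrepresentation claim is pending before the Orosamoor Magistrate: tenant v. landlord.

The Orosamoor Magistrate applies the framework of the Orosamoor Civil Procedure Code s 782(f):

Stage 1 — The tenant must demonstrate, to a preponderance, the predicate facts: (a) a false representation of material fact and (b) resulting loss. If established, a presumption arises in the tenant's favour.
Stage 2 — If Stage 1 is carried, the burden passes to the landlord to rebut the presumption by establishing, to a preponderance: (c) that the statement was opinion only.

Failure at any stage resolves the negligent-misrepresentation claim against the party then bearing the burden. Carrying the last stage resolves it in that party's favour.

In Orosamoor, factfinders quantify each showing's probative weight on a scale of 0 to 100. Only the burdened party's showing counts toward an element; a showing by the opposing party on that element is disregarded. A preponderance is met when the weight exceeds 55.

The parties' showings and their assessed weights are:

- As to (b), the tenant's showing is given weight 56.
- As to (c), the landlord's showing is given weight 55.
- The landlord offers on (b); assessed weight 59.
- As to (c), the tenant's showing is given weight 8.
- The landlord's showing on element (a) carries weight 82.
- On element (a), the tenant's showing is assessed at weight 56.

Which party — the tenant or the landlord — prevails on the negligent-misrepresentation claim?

At Stage 1 the tenant must meet a preponderance (weight exceeds 55): on (a) the weight is 56 (the landlord's 82 is given no effect), which does exceed 55, so (a) meets the standard; on (b) the weight is 56 (the landlord's 59 is given no effect), > 55, so (b) meets the standard.
  Stage 1 is satisfied; the onus moves to the landlord.
At Stage 2 the landlord must meet a preponderance (weight exceeds 55): on (c) the weight is 55 (the tenant's 8 is given no effect), which does not exceed 55, so (c) does not meet the standard.
  Not every element is met, so the landlord fails to carry Stage 2.
The tenant prevails.

tenant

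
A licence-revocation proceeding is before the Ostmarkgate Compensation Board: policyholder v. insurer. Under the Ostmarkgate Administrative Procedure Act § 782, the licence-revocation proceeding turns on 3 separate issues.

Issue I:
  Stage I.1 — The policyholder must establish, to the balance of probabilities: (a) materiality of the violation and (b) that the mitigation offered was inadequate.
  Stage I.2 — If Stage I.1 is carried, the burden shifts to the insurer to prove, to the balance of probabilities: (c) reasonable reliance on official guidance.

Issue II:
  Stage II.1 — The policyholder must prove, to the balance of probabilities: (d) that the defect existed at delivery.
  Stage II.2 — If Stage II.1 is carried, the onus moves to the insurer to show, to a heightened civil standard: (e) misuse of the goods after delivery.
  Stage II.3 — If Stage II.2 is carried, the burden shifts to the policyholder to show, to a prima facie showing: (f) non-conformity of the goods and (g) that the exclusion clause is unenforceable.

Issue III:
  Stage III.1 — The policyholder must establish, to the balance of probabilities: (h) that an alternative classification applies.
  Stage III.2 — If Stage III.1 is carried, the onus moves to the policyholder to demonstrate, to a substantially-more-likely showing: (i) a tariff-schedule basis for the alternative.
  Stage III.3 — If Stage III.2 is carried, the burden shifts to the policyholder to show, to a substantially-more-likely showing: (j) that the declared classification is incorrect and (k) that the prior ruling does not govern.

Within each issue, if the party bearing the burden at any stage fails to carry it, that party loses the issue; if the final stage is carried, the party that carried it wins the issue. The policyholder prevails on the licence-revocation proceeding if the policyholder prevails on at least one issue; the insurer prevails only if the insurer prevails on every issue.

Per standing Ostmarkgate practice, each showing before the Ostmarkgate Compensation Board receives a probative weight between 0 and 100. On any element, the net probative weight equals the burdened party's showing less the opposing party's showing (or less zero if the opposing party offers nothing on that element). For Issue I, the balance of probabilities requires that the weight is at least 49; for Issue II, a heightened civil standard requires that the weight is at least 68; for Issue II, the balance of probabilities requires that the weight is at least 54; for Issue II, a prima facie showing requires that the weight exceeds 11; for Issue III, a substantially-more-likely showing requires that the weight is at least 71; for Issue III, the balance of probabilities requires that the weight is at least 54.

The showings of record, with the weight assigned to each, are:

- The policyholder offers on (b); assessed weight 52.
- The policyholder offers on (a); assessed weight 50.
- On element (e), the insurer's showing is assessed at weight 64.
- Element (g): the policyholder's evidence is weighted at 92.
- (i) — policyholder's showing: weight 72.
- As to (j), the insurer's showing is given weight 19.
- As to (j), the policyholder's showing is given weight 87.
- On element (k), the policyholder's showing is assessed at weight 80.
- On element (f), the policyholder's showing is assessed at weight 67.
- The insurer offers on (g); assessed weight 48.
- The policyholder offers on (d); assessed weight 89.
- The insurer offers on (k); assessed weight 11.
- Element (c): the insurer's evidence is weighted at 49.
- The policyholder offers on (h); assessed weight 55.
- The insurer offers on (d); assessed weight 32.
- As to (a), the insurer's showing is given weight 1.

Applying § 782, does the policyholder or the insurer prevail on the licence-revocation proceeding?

— Issue I —
At Stage I.1 the policyholder must meet the balance of probabilities (weight is at least 49): on (a) the weight is 50 less the opposing 1 gives net 49, which does reach 49, so (a) meets the standard; on (b) the weight is 52, ≥ 49, so (b) meets the standard.
  All elements met. The burden passes to the insurer.
At Stage I.2 the insurer must meet the balance of probabilities (weight is at least 49): on (c) the weight is 49, which does reach 49, so (c) meets the standard.
  The insurer carries the last stage.
All stages carried — the insurer prevails on this issue.
— Issue II —
At Stage II.1 the policyholder must meet the balance of probabilities (weight is at least 54): on (d) the weight is 89 less the opposing 32 gives net 57, which does reach 54, so (d) meets the standard.
  Stage II.1 carried; the burden shifts to the insurer.
At Stage II.2 the insurer must meet a heightened civil standard (weight is at least 68): on (e) the weight is 64, which does not reach 68, so (e) does not meet the standard.
  Not every element is met, so the insurer fails to carry Stage II.2.
So the policyholder prevails on this issue.
— Issue III —
At Stage III.1 the policyholder must meet the balance of probabilities (weight is at least 54): on (h) the weight is 55, ≥ 54, so (h) meets the standard.
  Stage III.1 is satisfied; the policyholder continues to bear the burden.
At Stage III.2 the policyholder must meet a substantially-more-likely showing (weight is at least 71): on (i) the weight is 72, which does reach 71, so (i) meets the standard.
  Stage III.2 is satisfied; the policyholder continues to bear the burden.
At Stage III.3 the policyholder must meet a substantially-more-likely showing (weight is at least 71): on (j) the weight is 87 less the opposing 19 gives net 68, which does not reach 71, so (j) does not meet the standard; on (k) the weight is 80 less the opposing 11 gives net 69, which does not reach 71, so (k) does not meet the standard.
  Not every element is met, so the policyholder fails to carry Stage III.3.
The insurer prevails on this issue.
Per-issue: Issue I → insurer; Issue II → policyholder; Issue III → insurer. The policyholder must prevail on at least one issue; overall, the policyholder prevails.

policyholder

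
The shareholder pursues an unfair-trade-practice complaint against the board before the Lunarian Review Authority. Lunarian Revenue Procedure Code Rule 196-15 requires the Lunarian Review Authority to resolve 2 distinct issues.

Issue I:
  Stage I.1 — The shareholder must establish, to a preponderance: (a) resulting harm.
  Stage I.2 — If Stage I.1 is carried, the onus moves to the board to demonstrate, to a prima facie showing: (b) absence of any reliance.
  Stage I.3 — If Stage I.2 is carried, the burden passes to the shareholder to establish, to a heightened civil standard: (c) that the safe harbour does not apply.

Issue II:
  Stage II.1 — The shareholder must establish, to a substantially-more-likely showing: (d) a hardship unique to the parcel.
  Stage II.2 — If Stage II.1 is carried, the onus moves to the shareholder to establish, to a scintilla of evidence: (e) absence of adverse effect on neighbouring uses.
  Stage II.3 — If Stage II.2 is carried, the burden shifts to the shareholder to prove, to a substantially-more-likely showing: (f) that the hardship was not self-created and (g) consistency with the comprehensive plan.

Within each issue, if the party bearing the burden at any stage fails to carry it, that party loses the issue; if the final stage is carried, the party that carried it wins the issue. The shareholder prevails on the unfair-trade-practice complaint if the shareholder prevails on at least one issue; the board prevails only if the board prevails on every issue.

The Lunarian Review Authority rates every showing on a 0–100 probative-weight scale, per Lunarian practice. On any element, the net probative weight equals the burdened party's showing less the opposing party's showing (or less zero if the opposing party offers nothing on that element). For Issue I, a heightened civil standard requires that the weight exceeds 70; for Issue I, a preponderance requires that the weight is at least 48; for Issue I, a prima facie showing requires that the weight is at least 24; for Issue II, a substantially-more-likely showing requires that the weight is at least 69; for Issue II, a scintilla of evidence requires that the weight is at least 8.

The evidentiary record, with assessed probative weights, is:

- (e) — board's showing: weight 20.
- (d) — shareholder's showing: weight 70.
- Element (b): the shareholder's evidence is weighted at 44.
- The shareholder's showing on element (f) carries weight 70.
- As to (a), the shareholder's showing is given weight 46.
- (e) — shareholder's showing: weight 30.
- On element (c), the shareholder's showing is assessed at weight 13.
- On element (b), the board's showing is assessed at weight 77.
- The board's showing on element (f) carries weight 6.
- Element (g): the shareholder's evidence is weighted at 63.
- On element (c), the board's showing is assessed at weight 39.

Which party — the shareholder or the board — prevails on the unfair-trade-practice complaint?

— Issue I —
Stage I.1 (shareholder, a preponderance, weight is at least 48): (a) 46 < 48 — fails.
  Stage I.1 not carried; the shareholder fails its burden.
The analysis ends at Stage I.1; the board prevails on this issue.
— Issue II —
Stage II.1 (shareholder, a substantially-more-likely showing, weight is at least 69): (d) 70 ≥ 69 — meets.
  All elements met. The shareholder retains the burden for Stage II.2.
Stage II.2 (shareholder, a scintilla of evidence, weight is at least 8): (e) net 30−20=10 ≥ 8 — meets.
  All elements met. The shareholder retains the burden for Stage II.3.
Stage II.3 (shareholder, a substantially-more-likely showing, weight is at least 69): (f) net 70−6=64 < 69 — fails; (g) 63 < 69 — fails.
  Not every element is met, so the shareholder fails to carry Stage II.3.
So the board prevails on this issue.
Per-issue: Issue I → board; Issue II → board. The shareholder must prevail on at least one issue; overall, the board prevails.

board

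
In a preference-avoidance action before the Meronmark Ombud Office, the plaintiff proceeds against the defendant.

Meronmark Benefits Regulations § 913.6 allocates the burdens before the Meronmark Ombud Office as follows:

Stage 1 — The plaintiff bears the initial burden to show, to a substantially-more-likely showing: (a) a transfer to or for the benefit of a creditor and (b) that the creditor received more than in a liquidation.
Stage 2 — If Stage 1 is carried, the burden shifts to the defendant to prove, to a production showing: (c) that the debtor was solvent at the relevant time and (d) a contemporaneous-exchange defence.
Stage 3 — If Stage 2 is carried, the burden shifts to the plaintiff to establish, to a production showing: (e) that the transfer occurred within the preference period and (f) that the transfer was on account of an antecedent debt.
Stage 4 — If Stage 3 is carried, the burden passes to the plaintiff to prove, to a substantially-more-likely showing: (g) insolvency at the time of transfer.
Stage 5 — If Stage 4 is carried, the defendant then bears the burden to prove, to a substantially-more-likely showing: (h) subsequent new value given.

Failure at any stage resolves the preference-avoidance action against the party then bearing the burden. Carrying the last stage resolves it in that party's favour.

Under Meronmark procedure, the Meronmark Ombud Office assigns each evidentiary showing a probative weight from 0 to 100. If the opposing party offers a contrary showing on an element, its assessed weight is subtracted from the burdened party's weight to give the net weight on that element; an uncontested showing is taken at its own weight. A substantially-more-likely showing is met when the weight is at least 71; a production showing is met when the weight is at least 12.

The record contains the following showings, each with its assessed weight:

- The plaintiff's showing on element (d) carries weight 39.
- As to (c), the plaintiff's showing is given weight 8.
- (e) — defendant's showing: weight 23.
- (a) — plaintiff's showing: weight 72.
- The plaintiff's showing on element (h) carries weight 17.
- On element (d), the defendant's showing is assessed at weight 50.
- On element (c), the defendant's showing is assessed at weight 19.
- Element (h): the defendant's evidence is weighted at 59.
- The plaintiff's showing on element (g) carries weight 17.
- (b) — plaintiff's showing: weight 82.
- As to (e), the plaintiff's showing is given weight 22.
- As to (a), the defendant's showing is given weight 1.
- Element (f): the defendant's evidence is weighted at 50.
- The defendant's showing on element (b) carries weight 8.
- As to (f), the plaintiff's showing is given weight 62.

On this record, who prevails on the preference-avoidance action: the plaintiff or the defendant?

plaintiff

Stage 1 — burden on plaintiff; standard: a substantially-more-likely showing (weight is at least 71).
    (a): 72 − 1 = 71 ≥ 71 [met]
    (b): 82 − 8 = 74 ≥ 71 [met]
  All elements met. The burden passes to the defendant.
Stage 2 — burden on defendant; standard: a production showing (weight is at least 12).
    (c): 19 − 8 = 11 < 12 [not met]
    (d): 50 − 39 = 11 < 12 [not met]
  Stage 2 not carried; the defendant fails its burden.
The plaintiff prevails.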